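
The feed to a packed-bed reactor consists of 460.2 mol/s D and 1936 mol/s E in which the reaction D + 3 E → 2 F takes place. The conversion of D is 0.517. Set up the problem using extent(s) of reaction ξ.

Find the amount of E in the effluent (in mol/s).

1220 mol/s

D reacted = 0.517 × 460.2 = 237.9 mol/s; ν_D = −1, so ξ = 237.9/1 = 237.9 mol/s.
Outlet amounts (n = n₀ + ν ξ):
  D: 460.2 − 1(237.9) = 222.3
  E: 1936 − 3(237.9) = 1222
  F: 0 + 2(237.9) = 475.8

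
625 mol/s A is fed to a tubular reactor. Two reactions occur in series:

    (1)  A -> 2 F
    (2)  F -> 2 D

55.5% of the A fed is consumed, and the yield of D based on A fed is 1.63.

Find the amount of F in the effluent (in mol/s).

Conversion of A: A consumed = 1ξ₁ = 0.555 × 625 → ξ₁ = 346.9 mol/s.
Yield of D: 2ξ₂ / 625 = 1.63 → ξ₂ = 509.4 mol/s.
Outlet amounts (n = n₀ + Σ ν·ξ):
  A: 625 − 1(346.9) = 278.1
  F: 0 + 2(346.9) − 1(509.4) = 184.4
  D: 0 + 2(509.4) = 1019

184 mol/s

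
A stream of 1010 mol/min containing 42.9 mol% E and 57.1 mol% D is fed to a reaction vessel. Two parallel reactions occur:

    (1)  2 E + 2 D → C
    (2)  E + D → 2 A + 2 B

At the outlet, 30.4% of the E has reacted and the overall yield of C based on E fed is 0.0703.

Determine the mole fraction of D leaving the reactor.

Yield of C: 1ξ₁ / 433.3 = 0.0703 → ξ₁ = 30.46 mol/min.
Conversion of E: 2ξ₁ + 1ξ₂ = 0.304 × 433.3 = 131.7 → ξ₂ = 70.8 mol/min.
Outlet amounts (n = n₀ + Σ ν·ξ):
  E: 433.3 − 2(30.46) − 1(70.8) = 301.6
  D: 576.7 − 2(30.46) − 1(70.8) = 445
  C: 0 + 1(30.46) = 30.46
  A: 0 + 2(70.8) = 141.6
  B: 0 + 2(70.8) = 141.6
Total out = 1060 mol/min; y_D = 445 / 1060 = 0.4197.

0.42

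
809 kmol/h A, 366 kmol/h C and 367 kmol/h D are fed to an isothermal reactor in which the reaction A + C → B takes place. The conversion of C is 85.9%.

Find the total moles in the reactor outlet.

C reacted = 0.859 × 366 = 314.4 kmol/h; ν_C = −1, so ξ = 314.4/1 = 314.4 kmol/h.
Outlet amounts (n = n₀ + ν ξ):
  A: 809 − 1(314.4) = 494.6
  C: 366 − 1(314.4) = 51.61
  B: 0 + 1(314.4) = 314.4
  D: 367 (inert)
Total out = 494.6 + 51.61 + 314.4 + 367 = 1228 kmol/h.

1230 kmol/h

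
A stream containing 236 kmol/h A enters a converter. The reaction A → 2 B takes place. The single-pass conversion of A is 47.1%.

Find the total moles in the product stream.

347 kmol/h

A reacted = 0.471 × 236 = 111.2 kmol/h; ν_A = −1, so ξ = 111.2/1 = 111.2 kmol/h.
Outlet amounts (n = n₀ + ν ξ):
  A: 236 − 1(111.2) = 124.8
  B: 0 + 2(111.2) = 222.3
Total out = 124.8 + 222.3 = 347.2 kmol/h.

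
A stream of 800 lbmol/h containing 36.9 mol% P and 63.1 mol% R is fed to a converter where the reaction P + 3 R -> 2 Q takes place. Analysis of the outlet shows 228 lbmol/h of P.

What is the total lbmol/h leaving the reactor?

For P: n = n₀ − 1ξ → 228 = 295.2 − 1ξ, giving ξ = 67.2 lbmol/h.
Outlet amounts (n = n₀ + ν ξ):
  P: 295.2 − 1(67.2) = 228
  R: 504.8 − 3(67.2) = 303.2
  Q: 0 + 2(67.2) = 134.4
Total out = 228 + 303.2 + 134.4 = 665.6 lbmol/h.

666 lbmol/h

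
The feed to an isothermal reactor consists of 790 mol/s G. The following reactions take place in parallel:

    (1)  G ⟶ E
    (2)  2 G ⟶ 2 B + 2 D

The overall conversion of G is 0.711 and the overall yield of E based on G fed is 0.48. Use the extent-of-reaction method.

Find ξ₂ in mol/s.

ξ₂ = 91.2 mol/s

Yield of E: 1ξ₁ / 790 = 0.48 → ξ₁ = 379.2 mol/s.
Conversion of G: 1ξ₁ + 2ξ₂ = 0.711 × 790 = 561.7 → ξ₂ = 91.24 mol/s.
Outlet amounts (n = n₀ + Σ ν·ξ):
  G: 790 − 1(379.2) − 2(91.24) = 228.3
  E: 0 + 1(379.2) = 379.2
  B: 0 + 2(91.24) = 182.5
  D: 0 + 2(91.24) = 182.5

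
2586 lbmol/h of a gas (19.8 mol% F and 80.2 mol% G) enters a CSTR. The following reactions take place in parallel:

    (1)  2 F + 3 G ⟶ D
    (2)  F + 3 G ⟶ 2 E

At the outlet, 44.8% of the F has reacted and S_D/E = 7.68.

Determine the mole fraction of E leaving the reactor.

0.0068

Conversion of F: F consumed = 0.448 × 512 = 229.4 lbmol/h = 2ξ₁ + 1ξ₂.
Selectivity: 1ξ₁ / (2ξ₂) = 7.68 → ξ₁ = 15.36 ξ₂.
Substitute: (2·15.36 + 1) ξ₂ = 229.4 → ξ₂ = 7.232 lbmol/h, ξ₁ = 111.1 lbmol/h.
Outlet amounts (n = n₀ + Σ ν·ξ):
  F: 512 − 2(111.1) − 1(7.232) = 282.6
  G: 2074 − 3(111.1) − 3(7.232) = 1719
  D: 0 + 1(111.1) = 111.1
  E: 0 + 2(7.232) = 14.46
Total out = 2127 lbmol/h; y_E = 14.46 / 2127 = 0.006799.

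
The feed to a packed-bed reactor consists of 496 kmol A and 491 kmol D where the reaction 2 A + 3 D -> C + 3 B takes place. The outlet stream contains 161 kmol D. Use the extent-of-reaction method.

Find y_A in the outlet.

For D: n = n₀ − 3ξ → 161 = 491 − 3ξ, giving ξ = 110 kmol.
Outlet amounts (n = n₀ + ν ξ):
  A: 496 − 2(110) = 276
  D: 491 − 3(110) = 161
  C: 0 + 1(110) = 110
  B: 0 + 3(110) = 330
Total out = 877 kmol; y_A = 276 / 877 = 0.3147.

0.315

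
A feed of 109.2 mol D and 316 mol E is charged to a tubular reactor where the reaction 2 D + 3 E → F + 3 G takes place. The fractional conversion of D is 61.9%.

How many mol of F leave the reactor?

33.8 mol

D reacted = 0.619 × 109.2 = 67.59 mol; ν_D = −2, so ξ = 67.59/2 = 33.8 mol.
Outlet amounts (n = n₀ + ν ξ):
  D: 109.2 − 2(33.8) = 41.61
  E: 316 − 3(33.8) = 214.6
  F: 0 + 1(33.8) = 33.8
  G: 0 + 3(33.8) = 101.4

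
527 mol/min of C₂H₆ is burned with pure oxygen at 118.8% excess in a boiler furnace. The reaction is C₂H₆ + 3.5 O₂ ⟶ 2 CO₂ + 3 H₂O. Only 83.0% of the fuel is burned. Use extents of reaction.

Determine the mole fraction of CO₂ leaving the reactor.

0.183

Stoichiometric O₂ = 3.5 × 527 = 1844 mol/min; O₂ fed = 1844 × 2.188 = 4036 mol/min.
Fuel reacted = 0.83 × 527 → ξ = 437.4 mol/min.
Outlet (n = n₀ + ν ξ):
  C₂H₆: 527 − 1(437.4) = 89.59
  O₂: 4036 − 3.5(437.4) = 2505
  CO₂: 0 + 2(437.4) = 874.8
  H₂O: 0 + 3(437.4) = 1312
Total out = 4781 mol/min; y_CO₂ = 874.8 / 4781 = 0.183.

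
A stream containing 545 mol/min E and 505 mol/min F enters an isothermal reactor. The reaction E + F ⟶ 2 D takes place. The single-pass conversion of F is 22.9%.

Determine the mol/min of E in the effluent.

429 mol/min

F reacted = 0.229 × 505 = 115.6 mol/min; ν_F = −1, so ξ = 115.6/1 = 115.6 mol/min.
Outlet amounts (n = n₀ + ν ξ):
  E: 545 − 1(115.6) = 429.4
  F: 505 − 1(115.6) = 389.4
  D: 0 + 2(115.6) = 231.3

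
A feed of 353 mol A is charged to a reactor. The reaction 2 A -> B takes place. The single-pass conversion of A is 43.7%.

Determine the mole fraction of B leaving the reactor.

0.28

A reacted = 0.437 × 353 = 154.3 mol; ν_A = −2, so ξ = 154.3/2 = 77.13 mol.
Outlet amounts (n = n₀ + ν ξ):
  A: 353 − 2(77.13) = 198.7
  B: 0 + 1(77.13) = 77.13
Total out = 275.9 mol; y_B = 77.13 / 275.9 = 0.2796.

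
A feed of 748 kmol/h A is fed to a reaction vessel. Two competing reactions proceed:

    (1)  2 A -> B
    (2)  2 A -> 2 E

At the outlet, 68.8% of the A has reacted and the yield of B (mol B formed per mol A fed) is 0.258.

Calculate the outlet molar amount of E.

129 kmol/h

Yield of B: 1ξ₁ / 748 = 0.258 → ξ₁ = 193 kmol/h.
Conversion of A: 2ξ₁ + 2ξ₂ = 0.688 × 748 = 514.6 → ξ₂ = 64.33 kmol/h.
Outlet amounts (n = n₀ + Σ ν·ξ):
  A: 748 − 2(193) − 2(64.33) = 233.4
  B: 0 + 1(193) = 193
  E: 0 + 2(64.33) = 128.7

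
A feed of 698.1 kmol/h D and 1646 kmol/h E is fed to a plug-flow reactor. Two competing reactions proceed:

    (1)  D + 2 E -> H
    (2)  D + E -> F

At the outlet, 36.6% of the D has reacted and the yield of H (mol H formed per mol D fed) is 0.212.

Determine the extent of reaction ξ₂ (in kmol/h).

Yield of H: 1ξ₁ / 698.1 = 0.212 → ξ₁ = 148 kmol/h.
Conversion of D: 1ξ₁ + 1ξ₂ = 0.366 × 698.1 = 255.5 → ξ₂ = 107.5 kmol/h.
Outlet amounts (n = n₀ + Σ ν·ξ):
  D: 698.1 − 1(148) − 1(107.5) = 442.6
  E: 1646 − 2(148) − 1(107.5) = 1242
  H: 0 + 1(148) = 148
  F: 0 + 1(107.5) = 107.5

ξ₂ = 108 kmol/h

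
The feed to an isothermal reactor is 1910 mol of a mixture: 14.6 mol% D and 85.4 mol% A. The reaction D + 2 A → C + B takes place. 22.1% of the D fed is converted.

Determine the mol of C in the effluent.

D reacted = 0.221 × 278.9 = 61.63 mol; ν_D = −1, so ξ = 61.63/1 = 61.63 mol.
Outlet amounts (n = n₀ + ν ξ):
  D: 278.9 − 1(61.63) = 217.2
  A: 1631 − 2(61.63) = 1508
  C: 0 + 1(61.63) = 61.63
  B: 0 + 1(61.63) = 61.63

61.6 mol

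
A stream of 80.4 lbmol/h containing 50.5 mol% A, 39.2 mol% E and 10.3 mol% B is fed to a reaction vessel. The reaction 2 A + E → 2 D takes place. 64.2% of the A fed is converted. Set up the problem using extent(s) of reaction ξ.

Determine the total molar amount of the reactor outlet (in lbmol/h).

67.4 lbmol/h

A reacted = 0.642 × 40.6 = 26.07 lbmol/h; ν_A = −2, so ξ = 26.07/2 = 13.03 lbmol/h.
Outlet amounts (n = n₀ + ν ξ):
  A: 40.6 − 2(13.03) = 14.54
  E: 31.52 − 1(13.03) = 18.48
  D: 0 + 2(13.03) = 26.07
  B: 8.281 (inert)
Total out = 14.54 + 18.48 + 26.07 + 8.281 = 67.37 lbmol/h.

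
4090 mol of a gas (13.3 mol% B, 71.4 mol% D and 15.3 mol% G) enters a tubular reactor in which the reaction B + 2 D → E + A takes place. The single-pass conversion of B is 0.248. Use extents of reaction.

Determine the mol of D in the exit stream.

B reacted = 0.248 × 544 = 134.9 mol; ν_B = −1, so ξ = 134.9/1 = 134.9 mol.
Outlet amounts (n = n₀ + ν ξ):
  B: 544 − 1(134.9) = 409.1
  D: 2920 − 2(134.9) = 2650
  E: 0 + 1(134.9) = 134.9
  A: 0 + 1(134.9) = 134.9
  G: 625.8 (inert)

2650 mol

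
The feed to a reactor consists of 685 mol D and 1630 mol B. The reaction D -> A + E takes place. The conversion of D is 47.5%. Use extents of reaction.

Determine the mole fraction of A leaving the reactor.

0.123

D reacted = 0.475 × 685 = 325.4 mol; ν_D = −1, so ξ = 325.4/1 = 325.4 mol.
Outlet amounts (n = n₀ + ν ξ):
  D: 685 − 1(325.4) = 359.6
  A: 0 + 1(325.4) = 325.4
  E: 0 + 1(325.4) = 325.4
  B: 1630 (inert)
Total out = 2640 mol; y_A = 325.4 / 2640 = 0.1232.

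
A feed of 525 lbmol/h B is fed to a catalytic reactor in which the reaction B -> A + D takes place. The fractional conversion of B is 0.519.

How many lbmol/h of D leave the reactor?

272 lbmol/h

B reacted = 0.519 × 525 = 272.5 lbmol/h; ν_B = −1, so ξ = 272.5/1 = 272.5 lbmol/h.
Outlet amounts (n = n₀ + ν ξ):
  B: 525 − 1(272.5) = 252.5
  A: 0 + 1(272.5) = 272.5
  D: 0 + 1(272.5) = 272.5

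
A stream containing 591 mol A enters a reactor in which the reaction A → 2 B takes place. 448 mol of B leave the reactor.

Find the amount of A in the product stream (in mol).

367 mol

For B: n = n₀ + 2ξ → 448 = 0 + 2ξ, giving ξ = 224 mol.
Outlet amounts (n = n₀ + ν ξ):
  A: 591 − 1(224) = 367
  B: 0 + 2(224) = 448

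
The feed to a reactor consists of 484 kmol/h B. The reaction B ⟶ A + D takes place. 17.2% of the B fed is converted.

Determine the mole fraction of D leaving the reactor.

0.147

B reacted = 0.172 × 484 = 83.25 kmol/h; ν_B = −1, so ξ = 83.25/1 = 83.25 kmol/h.
Outlet amounts (n = n₀ + ν ξ):
  B: 484 − 1(83.25) = 400.8
  A: 0 + 1(83.25) = 83.25
  D: 0 + 1(83.25) = 83.25
Total out = 567.2 kmol/h; y_D = 83.25 / 567.2 = 0.1468.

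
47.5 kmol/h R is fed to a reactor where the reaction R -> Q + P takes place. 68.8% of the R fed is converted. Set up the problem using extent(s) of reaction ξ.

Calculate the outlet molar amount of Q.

R reacted = 0.688 × 47.5 = 32.68 kmol/h; ν_R = −1, so ξ = 32.68/1 = 32.68 kmol/h.
Outlet amounts (n = n₀ + ν ξ):
  R: 47.5 − 1(32.68) = 14.82
  Q: 0 + 1(32.68) = 32.68
  P: 0 + 1(32.68) = 32.68

32.7 kmol/h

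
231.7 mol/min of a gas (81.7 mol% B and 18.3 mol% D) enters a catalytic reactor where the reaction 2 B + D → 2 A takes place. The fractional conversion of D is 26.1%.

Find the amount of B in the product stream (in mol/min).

167 mol/min

D reacted = 0.261 × 42.4 = 11.07 mol/min; ν_D = −1, so ξ = 11.07/1 = 11.07 mol/min.
Outlet amounts (n = n₀ + ν ξ):
  B: 189.3 − 2(11.07) = 167.2
  D: 42.4 − 1(11.07) = 31.33
  A: 0 + 2(11.07) = 22.13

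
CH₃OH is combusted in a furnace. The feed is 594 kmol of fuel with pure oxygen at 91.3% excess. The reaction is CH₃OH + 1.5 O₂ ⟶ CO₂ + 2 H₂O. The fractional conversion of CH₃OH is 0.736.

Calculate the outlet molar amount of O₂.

Stoichiometric O₂ = 1.5 × 594 = 891 kmol; O₂ fed = 891 × 1.913 = 1704 kmol.
Fuel reacted = 0.736 × 594 → ξ = 437.2 kmol.
Outlet (n = n₀ + ν ξ):
  CH₃OH: 594 − 1(437.2) = 156.8
  O₂: 1704 − 1.5(437.2) = 1049
  CO₂: 0 + 1(437.2) = 437.2
  H₂O: 0 + 2(437.2) = 874.4

1050 kmol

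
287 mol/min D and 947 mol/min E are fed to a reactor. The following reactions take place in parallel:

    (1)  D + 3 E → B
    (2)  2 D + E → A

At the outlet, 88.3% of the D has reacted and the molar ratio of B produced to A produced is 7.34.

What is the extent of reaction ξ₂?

Conversion of D: D consumed = 0.883 × 287 = 253.4 mol/min = 1ξ₁ + 2ξ₂.
Selectivity: 1ξ₁ / (1ξ₂) = 7.34 → ξ₁ = 7.34 ξ₂.
Substitute: (1·7.34 + 2) ξ₂ = 253.4 → ξ₂ = 27.13 mol/min, ξ₁ = 199.2 mol/min.
Outlet amounts (n = n₀ + Σ ν·ξ):
  D: 287 − 1(199.2) − 2(27.13) = 33.58
  E: 947 − 3(199.2) − 1(27.13) = 322.4
  B: 0 + 1(199.2) = 199.2
  A: 0 + 1(27.13) = 27.13

ξ₂ = 27.1 mol/min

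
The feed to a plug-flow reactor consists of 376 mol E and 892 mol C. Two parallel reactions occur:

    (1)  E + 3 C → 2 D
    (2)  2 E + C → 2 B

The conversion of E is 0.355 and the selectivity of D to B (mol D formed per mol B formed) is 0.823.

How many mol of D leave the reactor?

Conversion of E: E consumed = 0.355 × 376 = 133.5 mol = 1ξ₁ + 2ξ₂.
Selectivity: 2ξ₁ / (2ξ₂) = 0.823 → ξ₁ = 0.823 ξ₂.
Substitute: (1·0.823 + 2) ξ₂ = 133.5 → ξ₂ = 47.28 mol, ξ₁ = 38.91 mol.
Outlet amounts (n = n₀ + Σ ν·ξ):
  E: 376 − 1(38.91) − 2(47.28) = 242.5
  C: 892 − 3(38.91) − 1(47.28) = 728
  D: 0 + 2(38.91) = 77.83
  B: 0 + 2(47.28) = 94.57

77.8 mol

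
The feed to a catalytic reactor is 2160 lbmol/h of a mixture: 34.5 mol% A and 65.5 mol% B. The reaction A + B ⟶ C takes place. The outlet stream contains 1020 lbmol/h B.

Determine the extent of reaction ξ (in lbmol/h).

For B: n = n₀ − 1ξ → 1020 = 1415 − 1ξ, giving ξ = 394.8 lbmol/h.
Outlet amounts (n = n₀ + ν ξ):
  A: 745.2 − 1(394.8) = 350.4
  B: 1415 − 1(394.8) = 1020
  C: 0 + 1(394.8) = 394.8

ξ = 395 lbmol/h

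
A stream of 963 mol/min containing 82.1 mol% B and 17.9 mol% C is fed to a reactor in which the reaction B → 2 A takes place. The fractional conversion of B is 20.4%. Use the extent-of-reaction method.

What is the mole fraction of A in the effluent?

0.287

B reacted = 0.204 × 790.6 = 161.3 mol/min; ν_B = −1, so ξ = 161.3/1 = 161.3 mol/min.
Outlet amounts (n = n₀ + ν ξ):
  B: 790.6 − 1(161.3) = 629.3
  A: 0 + 2(161.3) = 322.6
  C: 172.4 (inert)
Total out = 1124 mol/min; y_A = 322.6 / 1124 = 0.2869.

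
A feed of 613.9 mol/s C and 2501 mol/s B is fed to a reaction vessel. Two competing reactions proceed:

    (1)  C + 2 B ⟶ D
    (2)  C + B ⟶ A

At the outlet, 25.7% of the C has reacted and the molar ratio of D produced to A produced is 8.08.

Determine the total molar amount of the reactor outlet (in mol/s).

2820 mol/s

Conversion of C: C consumed = 0.257 × 613.9 = 157.8 mol/s = 1ξ₁ + 1ξ₂.
Selectivity: 1ξ₁ / (1ξ₂) = 8.08 → ξ₁ = 8.08 ξ₂.
Substitute: (1·8.08 + 1) ξ₂ = 157.8 → ξ₂ = 17.38 mol/s, ξ₁ = 140.4 mol/s.
Outlet amounts (n = n₀ + Σ ν·ξ):
  C: 613.9 − 1(140.4) − 1(17.38) = 456.1
  B: 2501 − 2(140.4) − 1(17.38) = 2203
  D: 0 + 1(140.4) = 140.4
  A: 0 + 1(17.38) = 17.38
Total out = 456.1 + 2203 + 140.4 + 17.38 = 2817 mol/s.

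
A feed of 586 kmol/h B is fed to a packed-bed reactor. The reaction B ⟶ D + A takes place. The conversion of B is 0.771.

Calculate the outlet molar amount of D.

452 kmol/h

B reacted = 0.771 × 586 = 451.8 kmol/h; ν_B = −1, so ξ = 451.8/1 = 451.8 kmol/h.
Outlet amounts (n = n₀ + ν ξ):
  B: 586 − 1(451.8) = 134.2
  D: 0 + 1(451.8) = 451.8
  A: 0 + 1(451.8) = 451.8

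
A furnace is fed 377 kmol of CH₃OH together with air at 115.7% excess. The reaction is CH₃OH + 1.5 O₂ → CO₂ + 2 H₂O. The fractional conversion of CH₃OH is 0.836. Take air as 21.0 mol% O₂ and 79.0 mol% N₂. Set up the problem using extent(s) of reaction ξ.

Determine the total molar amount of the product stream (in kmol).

Stoichiometric O₂ = 1.5 × 377 = 565.5 kmol; O₂ fed = 565.5 × 2.157 = 1220 kmol.
N₂ fed = 1220 × 79/21 = 4589 kmol.
Fuel reacted = 0.836 × 377 → ξ = 315.2 kmol.
Outlet (n = n₀ + ν ξ):
  CH₃OH: 377 − 1(315.2) = 61.83
  O₂: 1220 − 1.5(315.2) = 747
  N₂: 4589 (inert)
  CO₂: 0 + 1(315.2) = 315.2
  H₂O: 0 + 2(315.2) = 630.3
Total out = 61.83 + 747 + 4589 + 315.2 + 630.3 = 6343 kmol.

6340 kmol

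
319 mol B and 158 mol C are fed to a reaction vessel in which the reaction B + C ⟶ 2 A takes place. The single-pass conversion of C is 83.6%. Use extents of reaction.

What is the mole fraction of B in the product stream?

0.392

C reacted = 0.836 × 158 = 132.1 mol; ν_C = −1, so ξ = 132.1/1 = 132.1 mol.
Outlet amounts (n = n₀ + ν ξ):
  B: 319 − 1(132.1) = 186.9
  C: 158 − 1(132.1) = 25.91
  A: 0 + 2(132.1) = 264.2
Total out = 477 mol; y_B = 186.9 / 477 = 0.3918.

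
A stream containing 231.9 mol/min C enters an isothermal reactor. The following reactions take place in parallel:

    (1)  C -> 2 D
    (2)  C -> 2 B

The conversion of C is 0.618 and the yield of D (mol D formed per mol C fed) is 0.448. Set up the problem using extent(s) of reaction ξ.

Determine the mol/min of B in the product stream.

Yield of D: 2ξ₁ / 231.9 = 0.448 → ξ₁ = 51.95 mol/min.
Conversion of C: 1ξ₁ + 1ξ₂ = 0.618 × 231.9 = 143.3 → ξ₂ = 91.37 mol/min.
Outlet amounts (n = n₀ + Σ ν·ξ):
  C: 231.9 − 1(51.95) − 1(91.37) = 88.59
  D: 0 + 2(51.95) = 103.9
  B: 0 + 2(91.37) = 182.7

183 mol/min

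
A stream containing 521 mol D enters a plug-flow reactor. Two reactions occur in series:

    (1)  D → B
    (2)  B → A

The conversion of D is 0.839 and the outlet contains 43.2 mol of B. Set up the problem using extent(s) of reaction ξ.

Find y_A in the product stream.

0.756

Conversion of D: D consumed = 1ξ₁ = 0.839 × 521 → ξ₁ = 437.1 mol.
B balance: n_B = 0 + 1ξ₁ − 1ξ₂ = 43.2 → ξ₂ = (1·437.1 − 43.2)/1 = 393.9 mol.
Outlet amounts (n = n₀ + Σ ν·ξ):
  D: 521 − 1(437.1) = 83.88
  B: 0 + 1(437.1) − 1(393.9) = 43.2
  A: 0 + 1(393.9) = 393.9
Total out = 521 mol; y_A = 393.9 / 521 = 0.7561.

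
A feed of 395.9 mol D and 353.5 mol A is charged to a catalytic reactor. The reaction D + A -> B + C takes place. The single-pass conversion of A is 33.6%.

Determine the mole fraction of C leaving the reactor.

A reacted = 0.336 × 353.5 = 118.8 mol; ν_A = −1, so ξ = 118.8/1 = 118.8 mol.
Outlet amounts (n = n₀ + ν ξ):
  D: 395.9 − 1(118.8) = 277.1
  A: 353.5 − 1(118.8) = 234.7
  B: 0 + 1(118.8) = 118.8
  C: 0 + 1(118.8) = 118.8
Total out = 749.4 mol; y_C = 118.8 / 749.4 = 0.1585.

0.158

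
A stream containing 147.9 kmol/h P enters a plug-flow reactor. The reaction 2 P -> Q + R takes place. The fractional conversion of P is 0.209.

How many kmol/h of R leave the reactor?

15.5 kmol/h

P reacted = 0.209 × 147.9 = 30.91 kmol/h; ν_P = −2, so ξ = 30.91/2 = 15.46 kmol/h.
Outlet amounts (n = n₀ + ν ξ):
  P: 147.9 − 2(15.46) = 117
  Q: 0 + 1(15.46) = 15.46
  R: 0 + 1(15.46) = 15.46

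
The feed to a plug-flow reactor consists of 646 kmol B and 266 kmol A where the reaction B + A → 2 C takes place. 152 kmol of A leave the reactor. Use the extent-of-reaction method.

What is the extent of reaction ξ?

ξ = 114 kmol

For A: n = n₀ − 1ξ → 152 = 266 − 1ξ, giving ξ = 114 kmol.
Outlet amounts (n = n₀ + ν ξ):
  B: 646 − 1(114) = 532
  A: 266 − 1(114) = 152
  C: 0 + 2(114) = 228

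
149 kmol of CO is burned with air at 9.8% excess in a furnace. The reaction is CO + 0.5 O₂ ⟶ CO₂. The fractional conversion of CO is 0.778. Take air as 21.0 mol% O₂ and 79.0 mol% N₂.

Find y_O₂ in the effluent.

0.0496

Stoichiometric O₂ = 0.5 × 149 = 74.5 kmol; O₂ fed = 74.5 × 1.098 = 81.8 kmol.
N₂ fed = 81.8 × 79/21 = 307.7 kmol.
Fuel reacted = 0.778 × 149 → ξ = 115.9 kmol.
Outlet (n = n₀ + ν ξ):
  CO: 149 − 1(115.9) = 33.08
  O₂: 81.8 − 0.5(115.9) = 23.84
  N₂: 307.7 (inert)
  CO₂: 0 + 1(115.9) = 115.9
Total out = 480.6 kmol; y_O₂ = 23.84 / 480.6 = 0.04961.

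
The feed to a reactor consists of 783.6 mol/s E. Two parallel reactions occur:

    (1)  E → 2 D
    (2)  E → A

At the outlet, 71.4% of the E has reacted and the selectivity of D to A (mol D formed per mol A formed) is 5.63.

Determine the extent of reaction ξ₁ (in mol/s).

ξ₁ = 413 mol/s

Conversion of E: E consumed = 0.714 × 783.6 = 559.5 mol/s = 1ξ₁ + 1ξ₂.
Selectivity: 2ξ₁ / (1ξ₂) = 5.63 → ξ₁ = 2.815 ξ₂.
Substitute: (1·2.815 + 1) ξ₂ = 559.5 → ξ₂ = 146.7 mol/s, ξ₁ = 412.8 mol/s.
Outlet amounts (n = n₀ + Σ ν·ξ):
  E: 783.6 − 1(412.8) − 1(146.7) = 224.1
  D: 0 + 2(412.8) = 825.7
  A: 0 + 1(146.7) = 146.7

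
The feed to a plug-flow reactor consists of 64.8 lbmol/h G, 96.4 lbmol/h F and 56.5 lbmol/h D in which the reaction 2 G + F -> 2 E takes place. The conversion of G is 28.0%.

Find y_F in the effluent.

0.419

G reacted = 0.28 × 64.8 = 18.14 lbmol/h; ν_G = −2, so ξ = 18.14/2 = 9.072 lbmol/h.
Outlet amounts (n = n₀ + ν ξ):
  G: 64.8 − 2(9.072) = 46.66
  F: 96.4 − 1(9.072) = 87.33
  E: 0 + 2(9.072) = 18.14
  D: 56.5 (inert)
Total out = 208.6 lbmol/h; y_F = 87.33 / 208.6 = 0.4186.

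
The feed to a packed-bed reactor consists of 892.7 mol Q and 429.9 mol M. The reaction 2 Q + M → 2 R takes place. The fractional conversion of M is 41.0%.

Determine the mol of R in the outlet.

353 mol

M reacted = 0.41 × 429.9 = 176.3 mol; ν_M = −1, so ξ = 176.3/1 = 176.3 mol.
Outlet amounts (n = n₀ + ν ξ):
  Q: 892.7 − 2(176.3) = 540.2
  M: 429.9 − 1(176.3) = 253.6
  R: 0 + 2(176.3) = 352.5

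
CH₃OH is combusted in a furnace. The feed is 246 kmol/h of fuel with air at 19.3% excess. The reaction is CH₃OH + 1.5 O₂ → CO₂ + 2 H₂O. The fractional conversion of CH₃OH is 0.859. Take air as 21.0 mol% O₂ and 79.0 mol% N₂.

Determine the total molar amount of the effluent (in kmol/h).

Stoichiometric O₂ = 1.5 × 246 = 369 kmol/h; O₂ fed = 369 × 1.193 = 440.2 kmol/h.
N₂ fed = 440.2 × 79/21 = 1656 kmol/h.
Fuel reacted = 0.859 × 246 → ξ = 211.3 kmol/h.
Outlet (n = n₀ + ν ξ):
  CH₃OH: 246 − 1(211.3) = 34.69
  O₂: 440.2 − 1.5(211.3) = 123.2
  N₂: 1656 (inert)
  CO₂: 0 + 1(211.3) = 211.3
  H₂O: 0 + 2(211.3) = 422.6
Total out = 34.69 + 123.2 + 1656 + 211.3 + 422.6 = 2448 kmol/h.

2450 kmol/h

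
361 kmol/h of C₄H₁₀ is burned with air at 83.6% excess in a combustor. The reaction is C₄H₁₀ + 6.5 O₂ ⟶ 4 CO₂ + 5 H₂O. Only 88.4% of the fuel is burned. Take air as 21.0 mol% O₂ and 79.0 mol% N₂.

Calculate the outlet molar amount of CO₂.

Stoichiometric O₂ = 6.5 × 361 = 2346 kmol/h; O₂ fed = 2346 × 1.836 = 4308 kmol/h.
N₂ fed = 4308 × 79/21 = 16210 kmol/h.
Fuel reacted = 0.884 × 361 → ξ = 319.1 kmol/h.
Outlet (n = n₀ + ν ξ):
  C₄H₁₀: 361 − 1(319.1) = 41.88
  O₂: 4308 − 6.5(319.1) = 2234
  N₂: 16210 (inert)
  CO₂: 0 + 4(319.1) = 1276
  H₂O: 0 + 5(319.1) = 1596

1280 kmol/h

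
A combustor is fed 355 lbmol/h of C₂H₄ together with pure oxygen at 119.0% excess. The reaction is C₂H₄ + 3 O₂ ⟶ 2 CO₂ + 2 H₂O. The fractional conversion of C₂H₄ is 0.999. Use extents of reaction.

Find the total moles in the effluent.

Stoichiometric O₂ = 3 × 355 = 1065 lbmol/h; O₂ fed = 1065 × 2.190 = 2332 lbmol/h.
Fuel reacted = 0.999 × 355 → ξ = 354.6 lbmol/h.
Outlet (n = n₀ + ν ξ):
  C₂H₄: 355 − 1(354.6) = 0.355
  O₂: 2332 − 3(354.6) = 1268
  CO₂: 0 + 2(354.6) = 709.3
  H₂O: 0 + 2(354.6) = 709.3
Total out = 0.355 + 1268 + 709.3 + 709.3 = 2687 lbmol/h.

2690 lbmol/h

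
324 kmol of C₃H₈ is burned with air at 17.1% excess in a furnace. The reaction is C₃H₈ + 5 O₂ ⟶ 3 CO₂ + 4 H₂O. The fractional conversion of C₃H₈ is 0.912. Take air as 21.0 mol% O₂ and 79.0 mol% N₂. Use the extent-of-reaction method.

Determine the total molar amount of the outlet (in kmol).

9650 kmol

Stoichiometric O₂ = 5 × 324 = 1620 kmol; O₂ fed = 1620 × 1.171 = 1897 kmol.
N₂ fed = 1897 × 79/21 = 7136 kmol.
Fuel reacted = 0.912 × 324 → ξ = 295.5 kmol.
Outlet (n = n₀ + ν ξ):
  C₃H₈: 324 − 1(295.5) = 28.51
  O₂: 1897 − 5(295.5) = 419.6
  N₂: 7136 (inert)
  CO₂: 0 + 3(295.5) = 886.5
  H₂O: 0 + 4(295.5) = 1182
Total out = 28.51 + 419.6 + 7136 + 886.5 + 1182 = 9653 kmol.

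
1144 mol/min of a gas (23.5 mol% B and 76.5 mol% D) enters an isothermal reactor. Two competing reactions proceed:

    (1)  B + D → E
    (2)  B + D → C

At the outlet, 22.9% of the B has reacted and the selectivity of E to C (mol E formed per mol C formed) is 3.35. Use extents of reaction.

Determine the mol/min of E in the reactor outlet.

47.4 mol/min

Conversion of B: B consumed = 0.229 × 268.8 = 61.56 mol/min = 1ξ₁ + 1ξ₂.
Selectivity: 1ξ₁ / (1ξ₂) = 3.35 → ξ₁ = 3.35 ξ₂.
Substitute: (1·3.35 + 1) ξ₂ = 61.56 → ξ₂ = 14.15 mol/min, ξ₁ = 47.41 mol/min.
Outlet amounts (n = n₀ + Σ ν·ξ):
  B: 268.8 − 1(47.41) − 1(14.15) = 207.3
  D: 875.2 − 1(47.41) − 1(14.15) = 813.6
  E: 0 + 1(47.41) = 47.41
  C: 0 + 1(14.15) = 14.15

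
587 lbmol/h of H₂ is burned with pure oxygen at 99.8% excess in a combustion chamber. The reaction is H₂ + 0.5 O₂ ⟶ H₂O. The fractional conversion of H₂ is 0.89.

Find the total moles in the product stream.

Stoichiometric O₂ = 0.5 × 587 = 293.5 lbmol/h; O₂ fed = 293.5 × 1.998 = 586.4 lbmol/h.
Fuel reacted = 0.89 × 587 → ξ = 522.4 lbmol/h.
Outlet (n = n₀ + ν ξ):
  H₂: 587 − 1(522.4) = 64.57
  O₂: 586.4 − 0.5(522.4) = 325.2
  H₂O: 0 + 1(522.4) = 522.4
Total out = 64.57 + 325.2 + 522.4 = 912.2 lbmol/h.

912 lbmol/h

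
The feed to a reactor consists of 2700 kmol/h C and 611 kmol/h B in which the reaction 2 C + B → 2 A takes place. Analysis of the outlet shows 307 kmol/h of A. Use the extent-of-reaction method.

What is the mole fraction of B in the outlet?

0.145

For A: n = n₀ + 2ξ → 307 = 0 + 2ξ, giving ξ = 153.5 kmol/h.
Outlet amounts (n = n₀ + ν ξ):
  C: 2700 − 2(153.5) = 2393
  B: 611 − 1(153.5) = 457.5
  A: 0 + 2(153.5) = 307
Total out = 3158 kmol/h; y_B = 457.5 / 3158 = 0.1449.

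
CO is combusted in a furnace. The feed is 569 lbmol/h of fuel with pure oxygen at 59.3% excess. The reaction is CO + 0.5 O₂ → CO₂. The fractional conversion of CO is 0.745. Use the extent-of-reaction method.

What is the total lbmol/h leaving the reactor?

810 lbmol/h

Stoichiometric O₂ = 0.5 × 569 = 284.5 lbmol/h; O₂ fed = 284.5 × 1.593 = 453.2 lbmol/h.
Fuel reacted = 0.745 × 569 → ξ = 423.9 lbmol/h.
Outlet (n = n₀ + ν ξ):
  CO: 569 − 1(423.9) = 145.1
  O₂: 453.2 − 0.5(423.9) = 241.3
  CO₂: 0 + 1(423.9) = 423.9
Total out = 145.1 + 241.3 + 423.9 = 810.3 lbmol/h.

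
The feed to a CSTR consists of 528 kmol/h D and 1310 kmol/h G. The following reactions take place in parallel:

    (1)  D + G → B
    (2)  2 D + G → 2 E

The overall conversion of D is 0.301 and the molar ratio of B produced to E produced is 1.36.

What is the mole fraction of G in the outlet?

Conversion of D: D consumed = 0.301 × 528 = 158.9 kmol/h = 1ξ₁ + 2ξ₂.
Selectivity: 1ξ₁ / (2ξ₂) = 1.36 → ξ₁ = 2.72 ξ₂.
Substitute: (1·2.72 + 2) ξ₂ = 158.9 → ξ₂ = 33.67 kmol/h, ξ₁ = 91.59 kmol/h.
Outlet amounts (n = n₀ + Σ ν·ξ):
  D: 528 − 1(91.59) − 2(33.67) = 369.1
  G: 1310 − 1(91.59) − 1(33.67) = 1185
  B: 0 + 1(91.59) = 91.59
  E: 0 + 2(33.67) = 67.34
Total out = 1713 kmol/h; y_G = 1185 / 1713 = 0.6917.

0.692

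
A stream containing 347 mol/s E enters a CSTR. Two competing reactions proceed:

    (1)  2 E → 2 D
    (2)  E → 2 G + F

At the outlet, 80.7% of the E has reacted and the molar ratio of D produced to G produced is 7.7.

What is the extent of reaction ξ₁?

ξ₁ = 131 mol/s

Conversion of E: E consumed = 0.807 × 347 = 280 mol/s = 2ξ₁ + 1ξ₂.
Selectivity: 2ξ₁ / (2ξ₂) = 7.7 → ξ₁ = 7.7 ξ₂.
Substitute: (2·7.7 + 1) ξ₂ = 280 → ξ₂ = 17.07 mol/s, ξ₁ = 131.5 mol/s.
Outlet amounts (n = n₀ + Σ ν·ξ):
  E: 347 − 2(131.5) − 1(17.07) = 66.97
  D: 0 + 2(131.5) = 263
  G: 0 + 2(17.07) = 34.15
  F: 0 + 1(17.07) = 17.07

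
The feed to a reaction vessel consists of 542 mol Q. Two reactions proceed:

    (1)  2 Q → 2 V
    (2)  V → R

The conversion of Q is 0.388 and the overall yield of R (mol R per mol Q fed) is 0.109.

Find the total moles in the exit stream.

542 mol

Conversion of Q: Q consumed = 2ξ₁ = 0.388 × 542 → ξ₁ = 105.1 mol.
Yield of R: 1ξ₂ / 542 = 0.109 → ξ₂ = 59.08 mol.
Outlet amounts (n = n₀ + Σ ν·ξ):
  Q: 542 − 2(105.1) = 331.7
  V: 0 + 2(105.1) − 1(59.08) = 151.2
  R: 0 + 1(59.08) = 59.08
Total out = 331.7 + 151.2 + 59.08 = 542 mol.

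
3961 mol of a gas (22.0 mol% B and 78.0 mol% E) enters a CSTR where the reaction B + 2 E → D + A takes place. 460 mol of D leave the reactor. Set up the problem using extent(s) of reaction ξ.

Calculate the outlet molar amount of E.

For D: n = n₀ + 1ξ → 460 = 0 + 1ξ, giving ξ = 460 mol.
Outlet amounts (n = n₀ + ν ξ):
  B: 871.4 − 1(460) = 411.4
  E: 3090 − 2(460) = 2170
  D: 0 + 1(460) = 460
  A: 0 + 1(460) = 460

2170 mol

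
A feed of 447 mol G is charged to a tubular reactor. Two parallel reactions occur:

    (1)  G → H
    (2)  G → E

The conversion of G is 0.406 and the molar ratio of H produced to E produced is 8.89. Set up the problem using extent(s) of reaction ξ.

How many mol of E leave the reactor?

18.4 mol

Conversion of G: G consumed = 0.406 × 447 = 181.5 mol = 1ξ₁ + 1ξ₂.
Selectivity: 1ξ₁ / (1ξ₂) = 8.89 → ξ₁ = 8.89 ξ₂.
Substitute: (1·8.89 + 1) ξ₂ = 181.5 → ξ₂ = 18.35 mol, ξ₁ = 163.1 mol.
Outlet amounts (n = n₀ + Σ ν·ξ):
  G: 447 − 1(163.1) − 1(18.35) = 265.5
  H: 0 + 1(163.1) = 163.1
  E: 0 + 1(18.35) = 18.35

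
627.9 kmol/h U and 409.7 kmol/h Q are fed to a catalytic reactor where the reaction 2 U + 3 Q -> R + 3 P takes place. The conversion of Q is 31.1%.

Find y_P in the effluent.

Q reacted = 0.311 × 409.7 = 127.4 kmol/h; ν_Q = −3, so ξ = 127.4/3 = 42.47 kmol/h.
Outlet amounts (n = n₀ + ν ξ):
  U: 627.9 − 2(42.47) = 543
  Q: 409.7 − 3(42.47) = 282.3
  R: 0 + 1(42.47) = 42.47
  P: 0 + 3(42.47) = 127.4
Total out = 995.1 kmol/h; y_P = 127.4 / 995.1 = 0.128.

0.128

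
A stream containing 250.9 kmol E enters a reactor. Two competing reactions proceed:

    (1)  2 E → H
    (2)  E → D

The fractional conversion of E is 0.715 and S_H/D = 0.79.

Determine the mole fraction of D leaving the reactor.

Conversion of E: E consumed = 0.715 × 250.9 = 179.4 kmol = 2ξ₁ + 1ξ₂.
Selectivity: 1ξ₁ / (1ξ₂) = 0.79 → ξ₁ = 0.79 ξ₂.
Substitute: (2·0.79 + 1) ξ₂ = 179.4 → ξ₂ = 69.53 kmol, ξ₁ = 54.93 kmol.
Outlet amounts (n = n₀ + Σ ν·ξ):
  E: 250.9 − 2(54.93) − 1(69.53) = 71.51
  H: 0 + 1(54.93) = 54.93
  D: 0 + 1(69.53) = 69.53
Total out = 196 kmol; y_D = 69.53 / 196 = 0.3548.

0.355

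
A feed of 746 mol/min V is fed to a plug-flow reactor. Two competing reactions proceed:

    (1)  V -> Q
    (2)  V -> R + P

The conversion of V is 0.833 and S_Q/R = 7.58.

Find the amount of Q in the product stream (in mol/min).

549 mol/min

Conversion of V: V consumed = 0.833 × 746 = 621.4 mol/min = 1ξ₁ + 1ξ₂.
Selectivity: 1ξ₁ / (1ξ₂) = 7.58 → ξ₁ = 7.58 ξ₂.
Substitute: (1·7.58 + 1) ξ₂ = 621.4 → ξ₂ = 72.43 mol/min, ξ₁ = 549 mol/min.
Outlet amounts (n = n₀ + Σ ν·ξ):
  V: 746 − 1(549) − 1(72.43) = 124.6
  Q: 0 + 1(549) = 549
  R: 0 + 1(72.43) = 72.43
  P: 0 + 1(72.43) = 72.43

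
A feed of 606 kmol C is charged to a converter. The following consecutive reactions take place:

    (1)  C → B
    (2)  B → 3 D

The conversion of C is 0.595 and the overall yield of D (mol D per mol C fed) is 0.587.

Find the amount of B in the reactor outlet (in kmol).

Conversion of C: C consumed = 1ξ₁ = 0.595 × 606 → ξ₁ = 360.6 kmol.
Yield of D: 3ξ₂ / 606 = 0.587 → ξ₂ = 118.6 kmol.
Outlet amounts (n = n₀ + Σ ν·ξ):
  C: 606 − 1(360.6) = 245.4
  B: 0 + 1(360.6) − 1(118.6) = 242
  D: 0 + 3(118.6) = 355.7

242 kmol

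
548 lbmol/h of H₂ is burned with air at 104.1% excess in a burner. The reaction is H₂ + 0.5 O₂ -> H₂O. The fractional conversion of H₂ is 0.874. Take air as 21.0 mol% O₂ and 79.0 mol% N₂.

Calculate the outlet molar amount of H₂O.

479 lbmol/h

Stoichiometric O₂ = 0.5 × 548 = 274 lbmol/h; O₂ fed = 274 × 2.041 = 559.2 lbmol/h.
N₂ fed = 559.2 × 79/21 = 2104 lbmol/h.
Fuel reacted = 0.874 × 548 → ξ = 479 lbmol/h.
Outlet (n = n₀ + ν ξ):
  H₂: 548 − 1(479) = 69.05
  O₂: 559.2 − 0.5(479) = 319.8
  N₂: 2104 (inert)
  H₂O: 0 + 1(479) = 479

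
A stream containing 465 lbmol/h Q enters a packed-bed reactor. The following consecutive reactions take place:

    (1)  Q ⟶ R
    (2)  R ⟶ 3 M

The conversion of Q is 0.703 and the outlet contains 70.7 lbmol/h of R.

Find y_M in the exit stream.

0.786

Conversion of Q: Q consumed = 1ξ₁ = 0.703 × 465 → ξ₁ = 326.9 lbmol/h.
R balance: n_R = 0 + 1ξ₁ − 1ξ₂ = 70.7 → ξ₂ = (1·326.9 − 70.7)/1 = 256.2 lbmol/h.
Outlet amounts (n = n₀ + Σ ν·ξ):
  Q: 465 − 1(326.9) = 138.1
  R: 0 + 1(326.9) − 1(256.2) = 70.7
  M: 0 + 3(256.2) = 768.6
Total out = 977.4 lbmol/h; y_M = 768.6 / 977.4 = 0.7864.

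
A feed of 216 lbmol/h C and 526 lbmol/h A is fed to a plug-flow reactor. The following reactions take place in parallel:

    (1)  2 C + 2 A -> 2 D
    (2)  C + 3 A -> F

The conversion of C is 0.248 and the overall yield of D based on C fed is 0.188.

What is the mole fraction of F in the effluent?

Yield of D: 2ξ₁ / 216 = 0.188 → ξ₁ = 20.3 lbmol/h.
Conversion of C: 2ξ₁ + 1ξ₂ = 0.248 × 216 = 53.57 → ξ₂ = 12.96 lbmol/h.
Outlet amounts (n = n₀ + Σ ν·ξ):
  C: 216 − 2(20.3) − 1(12.96) = 162.4
  A: 526 − 2(20.3) − 3(12.96) = 446.5
  D: 0 + 2(20.3) = 40.61
  F: 0 + 1(12.96) = 12.96
Total out = 662.5 lbmol/h; y_F = 12.96 / 662.5 = 0.01956.

0.0196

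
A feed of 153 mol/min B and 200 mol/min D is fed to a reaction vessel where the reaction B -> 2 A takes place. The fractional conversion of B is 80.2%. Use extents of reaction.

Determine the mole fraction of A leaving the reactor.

B reacted = 0.802 × 153 = 122.7 mol/min; ν_B = −1, so ξ = 122.7/1 = 122.7 mol/min.
Outlet amounts (n = n₀ + ν ξ):
  B: 153 − 1(122.7) = 30.29
  A: 0 + 2(122.7) = 245.4
  D: 200 (inert)
Total out = 475.7 mol/min; y_A = 245.4 / 475.7 = 0.5159.

0.516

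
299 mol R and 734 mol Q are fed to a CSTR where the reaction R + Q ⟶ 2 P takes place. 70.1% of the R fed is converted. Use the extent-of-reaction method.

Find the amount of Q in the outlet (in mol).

524 mol

R reacted = 0.701 × 299 = 209.6 mol; ν_R = −1, so ξ = 209.6/1 = 209.6 mol.
Outlet amounts (n = n₀ + ν ξ):
  R: 299 − 1(209.6) = 89.4
  Q: 734 − 1(209.6) = 524.4
  P: 0 + 2(209.6) = 419.2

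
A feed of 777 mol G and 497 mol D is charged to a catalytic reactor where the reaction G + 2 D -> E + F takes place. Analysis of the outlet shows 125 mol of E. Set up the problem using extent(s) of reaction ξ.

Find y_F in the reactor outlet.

For E: n = n₀ + 1ξ → 125 = 0 + 1ξ, giving ξ = 125 mol.
Outlet amounts (n = n₀ + ν ξ):
  G: 777 − 1(125) = 652
  D: 497 − 2(125) = 247
  E: 0 + 1(125) = 125
  F: 0 + 1(125) = 125
Total out = 1149 mol; y_F = 125 / 1149 = 0.1088.

0.109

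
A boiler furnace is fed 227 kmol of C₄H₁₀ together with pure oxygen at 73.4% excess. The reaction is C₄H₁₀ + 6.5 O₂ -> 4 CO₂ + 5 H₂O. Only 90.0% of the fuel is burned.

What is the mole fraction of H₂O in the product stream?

0.33

Stoichiometric O₂ = 6.5 × 227 = 1476 kmol; O₂ fed = 1476 × 1.734 = 2559 kmol.
Fuel reacted = 0.9 × 227 → ξ = 204.3 kmol.
Outlet (n = n₀ + ν ξ):
  C₄H₁₀: 227 − 1(204.3) = 22.7
  O₂: 2559 − 6.5(204.3) = 1231
  CO₂: 0 + 4(204.3) = 817.2
  H₂O: 0 + 5(204.3) = 1022
Total out = 3092 kmol; y_H₂O = 1022 / 3092 = 0.3304.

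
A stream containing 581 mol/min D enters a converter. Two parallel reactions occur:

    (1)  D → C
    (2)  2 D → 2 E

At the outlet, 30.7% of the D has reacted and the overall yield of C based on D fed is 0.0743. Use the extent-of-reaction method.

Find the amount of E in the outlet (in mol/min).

Yield of C: 1ξ₁ / 581 = 0.0743 → ξ₁ = 43.17 mol/min.
Conversion of D: 1ξ₁ + 2ξ₂ = 0.307 × 581 = 178.4 → ξ₂ = 67.6 mol/min.
Outlet amounts (n = n₀ + Σ ν·ξ):
  D: 581 − 1(43.17) − 2(67.6) = 402.6
  C: 0 + 1(43.17) = 43.17
  E: 0 + 2(67.6) = 135.2

135 mol/min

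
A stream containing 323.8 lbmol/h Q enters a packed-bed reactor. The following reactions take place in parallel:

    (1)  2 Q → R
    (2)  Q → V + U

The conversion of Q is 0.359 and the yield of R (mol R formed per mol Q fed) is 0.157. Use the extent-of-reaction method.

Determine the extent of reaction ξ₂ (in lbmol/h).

ξ₂ = 14.6 lbmol/h

Yield of R: 1ξ₁ / 323.8 = 0.157 → ξ₁ = 50.84 lbmol/h.
Conversion of Q: 2ξ₁ + 1ξ₂ = 0.359 × 323.8 = 116.2 → ξ₂ = 14.57 lbmol/h.
Outlet amounts (n = n₀ + Σ ν·ξ):
  Q: 323.8 − 2(50.84) − 1(14.57) = 207.6
  R: 0 + 1(50.84) = 50.84
  V: 0 + 1(14.57) = 14.57
  U: 0 + 1(14.57) = 14.57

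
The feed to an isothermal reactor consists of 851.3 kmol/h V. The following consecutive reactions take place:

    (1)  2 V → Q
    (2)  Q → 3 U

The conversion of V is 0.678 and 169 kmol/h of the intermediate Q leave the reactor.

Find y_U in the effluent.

0.447

Conversion of V: V consumed = 2ξ₁ = 0.678 × 851.3 → ξ₁ = 288.6 kmol/h.
Q balance: n_Q = 0 + 1ξ₁ − 1ξ₂ = 169 → ξ₂ = (1·288.6 − 169)/1 = 119.6 kmol/h.
Outlet amounts (n = n₀ + Σ ν·ξ):
  V: 851.3 − 2(288.6) = 274.1
  Q: 0 + 1(288.6) − 1(119.6) = 169
  U: 0 + 3(119.6) = 358.8
Total out = 801.9 kmol/h; y_U = 358.8 / 801.9 = 0.4474.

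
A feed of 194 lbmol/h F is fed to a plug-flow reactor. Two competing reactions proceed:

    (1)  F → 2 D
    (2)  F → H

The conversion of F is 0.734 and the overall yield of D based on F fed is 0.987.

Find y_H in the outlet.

Yield of D: 2ξ₁ / 194 = 0.987 → ξ₁ = 95.74 lbmol/h.
Conversion of F: 1ξ₁ + 1ξ₂ = 0.734 × 194 = 142.4 → ξ₂ = 46.66 lbmol/h.
Outlet amounts (n = n₀ + Σ ν·ξ):
  F: 194 − 1(95.74) − 1(46.66) = 51.6
  D: 0 + 2(95.74) = 191.5
  H: 0 + 1(46.66) = 46.66
Total out = 289.7 lbmol/h; y_H = 46.66 / 289.7 = 0.161.

0.161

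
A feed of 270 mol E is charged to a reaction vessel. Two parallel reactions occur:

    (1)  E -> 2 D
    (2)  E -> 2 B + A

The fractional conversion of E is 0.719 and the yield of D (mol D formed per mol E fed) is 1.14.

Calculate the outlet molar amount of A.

Yield of D: 2ξ₁ / 270 = 1.14 → ξ₁ = 153.9 mol.
Conversion of E: 1ξ₁ + 1ξ₂ = 0.719 × 270 = 194.1 → ξ₂ = 40.23 mol.
Outlet amounts (n = n₀ + Σ ν·ξ):
  E: 270 − 1(153.9) − 1(40.23) = 75.87
  D: 0 + 2(153.9) = 307.8
  B: 0 + 2(40.23) = 80.46
  A: 0 + 1(40.23) = 40.23

40.2 mol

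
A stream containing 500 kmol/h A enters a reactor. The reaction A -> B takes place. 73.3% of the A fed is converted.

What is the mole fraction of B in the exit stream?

A reacted = 0.733 × 500 = 366.5 kmol/h; ν_A = −1, so ξ = 366.5/1 = 366.5 kmol/h.
Outlet amounts (n = n₀ + ν ξ):
  A: 500 − 1(366.5) = 133.5
  B: 0 + 1(366.5) = 366.5
Total out = 500 kmol/h; y_B = 366.5 / 500 = 0.733.

0.733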